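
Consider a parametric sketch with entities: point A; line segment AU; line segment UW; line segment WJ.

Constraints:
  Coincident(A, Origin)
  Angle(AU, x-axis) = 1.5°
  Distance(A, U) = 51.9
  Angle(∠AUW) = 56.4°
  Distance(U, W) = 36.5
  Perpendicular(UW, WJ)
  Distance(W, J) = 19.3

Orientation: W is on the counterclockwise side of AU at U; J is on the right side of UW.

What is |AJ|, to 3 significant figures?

63.0

∠AUW = 56.4°, so UW runs at 1.5° + (180° − 56.4°) = 125° from the x-axis; with |UW| = 36.5, W = U + 36.5·(cos 125°, sin 125°) = (30.9, 31.2). The perpendicularity gives WJ at right angles to UW; with |WJ| = 19.3 on the right of UW, J = W + 19.3·(0.818, 0.575) = (46.7, 42.3). Then |AJ| = |J − A| = 63.0.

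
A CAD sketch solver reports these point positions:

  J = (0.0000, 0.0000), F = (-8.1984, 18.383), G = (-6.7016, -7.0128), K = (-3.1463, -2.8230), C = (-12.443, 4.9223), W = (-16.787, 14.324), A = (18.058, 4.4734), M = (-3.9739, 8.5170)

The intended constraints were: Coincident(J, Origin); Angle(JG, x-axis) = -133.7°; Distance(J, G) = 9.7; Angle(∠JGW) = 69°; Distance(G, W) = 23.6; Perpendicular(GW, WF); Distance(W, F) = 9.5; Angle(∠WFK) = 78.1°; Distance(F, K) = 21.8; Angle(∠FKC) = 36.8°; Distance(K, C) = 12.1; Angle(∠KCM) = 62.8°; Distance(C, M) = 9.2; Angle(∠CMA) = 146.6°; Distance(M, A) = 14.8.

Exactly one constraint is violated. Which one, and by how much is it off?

Distance(M, A) = 14.8 — off by 7.60.

J = (0.00, 0.00) ✓; JG at -133.7° ✓; |JG| = 9.700 ✓; ∠JGW = 69.00° ✓; |GW| = 23.60 ✓; ∠(GW, WF) = 90.00° ✓; |WF| = 9.499 ✓; ∠WFK = 78.10° ✓; |FK| = 21.80 ✓; ∠FKC = 36.80° ✓; |KC| = 12.10 ✓; ∠KCM = 62.80° ✓; |CM| = 9.200 ✓; ∠CMA = 146.6° ✓; |MA| = 22.40 ✗.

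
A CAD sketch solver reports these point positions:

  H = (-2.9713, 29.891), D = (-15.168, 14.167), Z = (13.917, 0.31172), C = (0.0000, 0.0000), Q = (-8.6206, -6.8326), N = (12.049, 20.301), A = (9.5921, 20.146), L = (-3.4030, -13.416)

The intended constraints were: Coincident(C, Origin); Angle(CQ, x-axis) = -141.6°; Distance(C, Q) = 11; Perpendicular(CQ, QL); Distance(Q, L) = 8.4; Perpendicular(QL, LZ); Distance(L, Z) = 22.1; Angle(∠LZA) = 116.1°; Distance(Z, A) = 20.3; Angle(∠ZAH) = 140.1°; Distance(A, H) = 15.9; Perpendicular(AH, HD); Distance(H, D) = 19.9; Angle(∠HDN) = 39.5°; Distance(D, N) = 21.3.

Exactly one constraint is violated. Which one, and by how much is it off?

Distance(D, N) = 21.3 — off by 6.60.

C = (0.00, 0.00) ✓; CQ at -141.6° ✓; |CQ| = 11.00 ✓; ∠(CQ, QL) = 90.00° ✓; |QL| = 8.400 ✓; ∠(QL, LZ) = 90.00° ✓; |LZ| = 22.10 ✓; ∠LZA = 116.1° ✓; |ZA| = 20.30 ✓; ∠ZAH = 140.1° ✓; |AH| = 15.90 ✓; ∠(AH, HD) = 90.00° ✓; |HD| = 19.90 ✓; ∠HDN = 39.50° ✓; |DN| = 27.90 ✗.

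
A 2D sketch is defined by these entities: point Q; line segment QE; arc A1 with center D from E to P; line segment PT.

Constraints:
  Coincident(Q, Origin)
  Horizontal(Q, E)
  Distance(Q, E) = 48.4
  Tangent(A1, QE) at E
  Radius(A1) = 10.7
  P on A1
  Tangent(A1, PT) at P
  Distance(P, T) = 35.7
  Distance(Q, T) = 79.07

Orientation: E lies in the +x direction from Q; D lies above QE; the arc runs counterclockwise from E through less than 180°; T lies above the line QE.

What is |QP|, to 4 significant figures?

59.51

Checks: ∠(DE, EQ) = 90.00° ✓; |DP| = 10.70 ✓; ∠(DP, PT) = 90.00° ✓; |PT| = 35.70 ✓; |QT| = 79.07 ✓.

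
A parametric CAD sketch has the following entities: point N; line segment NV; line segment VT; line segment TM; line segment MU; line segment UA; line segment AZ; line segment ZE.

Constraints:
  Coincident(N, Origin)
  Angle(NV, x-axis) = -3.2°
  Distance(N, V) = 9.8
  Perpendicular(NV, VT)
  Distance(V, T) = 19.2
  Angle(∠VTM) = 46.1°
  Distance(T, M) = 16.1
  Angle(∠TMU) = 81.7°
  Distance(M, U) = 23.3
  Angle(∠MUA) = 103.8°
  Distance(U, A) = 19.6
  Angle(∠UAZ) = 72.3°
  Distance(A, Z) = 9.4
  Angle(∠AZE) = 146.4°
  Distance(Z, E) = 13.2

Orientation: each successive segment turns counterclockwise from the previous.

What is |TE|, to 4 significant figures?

8.043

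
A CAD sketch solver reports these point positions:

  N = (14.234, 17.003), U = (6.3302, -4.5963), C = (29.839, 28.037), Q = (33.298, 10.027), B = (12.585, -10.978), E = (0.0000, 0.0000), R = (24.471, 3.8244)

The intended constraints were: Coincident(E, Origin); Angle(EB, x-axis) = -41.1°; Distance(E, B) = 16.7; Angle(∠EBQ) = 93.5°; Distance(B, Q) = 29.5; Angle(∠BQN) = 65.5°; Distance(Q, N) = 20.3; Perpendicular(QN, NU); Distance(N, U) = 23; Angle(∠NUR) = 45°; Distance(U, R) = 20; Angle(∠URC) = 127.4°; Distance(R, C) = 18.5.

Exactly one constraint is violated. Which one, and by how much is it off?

Distance(R, C) = 18.5 — off by 6.30.

E = (0.00, 0.00) ✓; EB at -41.10° ✓; |EB| = 16.70 ✓; ∠EBQ = 93.50° ✓; |BQ| = 29.50 ✓; ∠BQN = 65.50° ✓; |QN| = 20.30 ✓; ∠(QN, NU) = 90.00° ✓; |NU| = 23.00 ✓; ∠NUR = 45.00° ✓; |UR| = 20.00 ✓; ∠URC = 127.4° ✓; |RC| = 24.80 ✗.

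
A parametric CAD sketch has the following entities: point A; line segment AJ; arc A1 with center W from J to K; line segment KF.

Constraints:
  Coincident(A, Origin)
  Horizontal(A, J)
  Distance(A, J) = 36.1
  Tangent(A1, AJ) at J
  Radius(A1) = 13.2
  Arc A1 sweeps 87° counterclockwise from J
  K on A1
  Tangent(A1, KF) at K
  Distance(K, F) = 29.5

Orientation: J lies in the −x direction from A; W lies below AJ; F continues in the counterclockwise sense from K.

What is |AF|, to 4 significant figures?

65.91

A is at the origin; AJ is horizontal with |AJ| = 36.1 and J on the −x side, so J = (-36.10, 0.000). Tangency of A1 to AJ means the radius WJ is perpendicular to AJ, so W = J + (0, -13.2) = (-36.10, -13.20). On A1, J sits at bearing 90° from W; an 87° counterclockwise sweep puts K at bearing 177°, so K = W + 13.2·(cos 177°, sin 177°) = (-49.28, -12.51). The tangent condition forces WK to be normal to KF, so KF runs along (−sin 177°, cos 177°); with |KF| = 29.5, F = (-50.83, -41.97). Then |AF| = |F − A| = 65.91.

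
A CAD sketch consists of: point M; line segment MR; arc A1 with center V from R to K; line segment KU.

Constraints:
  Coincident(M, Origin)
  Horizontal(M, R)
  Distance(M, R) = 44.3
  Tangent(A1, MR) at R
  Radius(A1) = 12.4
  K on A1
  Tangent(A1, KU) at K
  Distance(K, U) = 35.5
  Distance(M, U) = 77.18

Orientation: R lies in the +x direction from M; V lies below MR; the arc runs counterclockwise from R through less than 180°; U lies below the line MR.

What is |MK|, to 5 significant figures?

42.025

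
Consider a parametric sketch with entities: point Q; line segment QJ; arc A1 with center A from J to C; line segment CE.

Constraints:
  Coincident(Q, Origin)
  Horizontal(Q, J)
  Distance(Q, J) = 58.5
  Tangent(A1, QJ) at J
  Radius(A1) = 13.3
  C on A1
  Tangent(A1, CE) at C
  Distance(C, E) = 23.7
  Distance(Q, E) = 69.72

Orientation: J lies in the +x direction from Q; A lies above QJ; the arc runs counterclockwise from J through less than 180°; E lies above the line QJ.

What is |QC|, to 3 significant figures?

72.6

Checks: Q = (0.00, 0.00) ✓; |AC| = 13.30 ✓; ∠(AC, CE) = 90.00° ✓; |CE| = 23.70 ✓; |QE| = 69.72 ✓.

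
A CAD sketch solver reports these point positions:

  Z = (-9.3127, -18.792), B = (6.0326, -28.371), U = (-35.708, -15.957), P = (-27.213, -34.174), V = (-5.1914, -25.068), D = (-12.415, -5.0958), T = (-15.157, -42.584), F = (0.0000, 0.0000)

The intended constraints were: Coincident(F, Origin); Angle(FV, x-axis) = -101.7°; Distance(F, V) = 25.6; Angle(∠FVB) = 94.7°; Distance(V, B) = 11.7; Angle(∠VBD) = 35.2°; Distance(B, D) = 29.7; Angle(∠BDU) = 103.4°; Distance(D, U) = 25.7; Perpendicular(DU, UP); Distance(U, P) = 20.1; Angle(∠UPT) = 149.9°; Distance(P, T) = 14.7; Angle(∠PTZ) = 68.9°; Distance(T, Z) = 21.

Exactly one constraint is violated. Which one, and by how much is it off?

Distance(T, Z) = 21 — off by 3.50.

F = (0.00, 0.00) ✓; FV at -101.7° ✓; |FV| = 25.60 ✓; ∠FVB = 94.70° ✓; |VB| = 11.70 ✓; ∠VBD = 35.20° ✓; |BD| = 29.70 ✓; ∠BDU = 103.4° ✓; |DU| = 25.70 ✓; ∠(DU, UP) = 90.00° ✓; |UP| = 20.10 ✓; ∠UPT = 149.9° ✓; |PT| = 14.70 ✓; ∠PTZ = 68.90° ✓; |TZ| = 24.50 ✗.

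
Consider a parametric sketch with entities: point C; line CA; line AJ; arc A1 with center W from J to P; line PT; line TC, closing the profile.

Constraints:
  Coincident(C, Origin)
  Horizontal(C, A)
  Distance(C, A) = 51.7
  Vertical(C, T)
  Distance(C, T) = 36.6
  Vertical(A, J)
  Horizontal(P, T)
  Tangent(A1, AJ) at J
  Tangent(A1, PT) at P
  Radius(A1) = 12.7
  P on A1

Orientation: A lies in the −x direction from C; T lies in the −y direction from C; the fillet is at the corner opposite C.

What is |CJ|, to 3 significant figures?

57.0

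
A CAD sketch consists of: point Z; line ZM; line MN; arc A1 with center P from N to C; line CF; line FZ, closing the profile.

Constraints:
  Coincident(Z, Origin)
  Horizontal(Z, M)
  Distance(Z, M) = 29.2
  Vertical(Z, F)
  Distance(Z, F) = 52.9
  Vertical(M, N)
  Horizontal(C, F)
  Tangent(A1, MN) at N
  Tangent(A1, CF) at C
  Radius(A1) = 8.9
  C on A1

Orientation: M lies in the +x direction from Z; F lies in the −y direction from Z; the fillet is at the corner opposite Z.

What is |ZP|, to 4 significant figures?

48.46

Z is at the origin; Z and M share the same y with |ZM| = 29.2 and M on the +x side, so M = (29.20, 0.000). Z and F share the same x with |ZF| = 52.9 and F on the −y side, so F = (0.000, -52.90). The virtual corner opposite Z is at (29.20, -52.90). Tangency of A1 to MN means the radius PN is perpendicular to MN and the tangent condition forces PC to be normal to CF, with radius 8.9, so the center P sits 8.9 in from both sides at P = (20.30, -44.00). Then |ZP| = |P − Z| = 48.46.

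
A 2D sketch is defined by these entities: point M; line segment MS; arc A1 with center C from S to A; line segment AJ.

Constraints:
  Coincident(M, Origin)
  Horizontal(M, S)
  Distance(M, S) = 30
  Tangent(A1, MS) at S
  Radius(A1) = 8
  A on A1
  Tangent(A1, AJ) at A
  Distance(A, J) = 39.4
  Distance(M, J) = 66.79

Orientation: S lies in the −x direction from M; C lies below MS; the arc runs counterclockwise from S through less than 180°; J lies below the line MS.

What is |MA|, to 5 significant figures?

37.718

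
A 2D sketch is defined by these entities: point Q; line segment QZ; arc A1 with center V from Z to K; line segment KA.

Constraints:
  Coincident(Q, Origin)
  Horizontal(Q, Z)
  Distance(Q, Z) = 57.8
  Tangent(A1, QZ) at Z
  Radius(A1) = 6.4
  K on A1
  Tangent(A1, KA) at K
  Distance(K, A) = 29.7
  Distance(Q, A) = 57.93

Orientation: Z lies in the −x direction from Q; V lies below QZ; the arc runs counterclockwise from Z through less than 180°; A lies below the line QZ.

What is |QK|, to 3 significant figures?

63.9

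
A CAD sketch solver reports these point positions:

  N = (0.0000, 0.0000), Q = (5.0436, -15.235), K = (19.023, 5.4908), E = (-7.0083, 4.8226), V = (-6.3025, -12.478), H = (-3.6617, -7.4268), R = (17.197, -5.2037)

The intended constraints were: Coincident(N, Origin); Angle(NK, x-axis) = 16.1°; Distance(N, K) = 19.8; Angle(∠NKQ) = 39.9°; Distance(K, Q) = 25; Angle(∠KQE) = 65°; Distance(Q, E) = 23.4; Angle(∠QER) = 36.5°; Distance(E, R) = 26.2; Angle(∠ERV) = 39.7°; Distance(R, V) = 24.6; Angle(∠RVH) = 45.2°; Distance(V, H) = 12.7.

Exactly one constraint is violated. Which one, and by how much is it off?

Distance(V, H) = 12.7 — off by 7.00.

N = (0.00, 0.00) ✓; NK at 16.10° ✓; |NK| = 19.80 ✓; ∠NKQ = 39.90° ✓; |KQ| = 25.00 ✓; ∠KQE = 65.00° ✓; |QE| = 23.40 ✓; ∠QER = 36.50° ✓; |ER| = 26.20 ✓; ∠ERV = 39.70° ✓; |RV| = 24.60 ✓; ∠RVH = 45.20° ✓; |VH| = 5.700 ✗.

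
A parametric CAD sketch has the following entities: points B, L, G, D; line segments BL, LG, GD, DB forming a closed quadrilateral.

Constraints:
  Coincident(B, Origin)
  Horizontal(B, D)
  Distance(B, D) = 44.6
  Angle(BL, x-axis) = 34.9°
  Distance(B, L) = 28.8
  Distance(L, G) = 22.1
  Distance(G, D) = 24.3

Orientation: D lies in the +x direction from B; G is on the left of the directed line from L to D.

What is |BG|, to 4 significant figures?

50.52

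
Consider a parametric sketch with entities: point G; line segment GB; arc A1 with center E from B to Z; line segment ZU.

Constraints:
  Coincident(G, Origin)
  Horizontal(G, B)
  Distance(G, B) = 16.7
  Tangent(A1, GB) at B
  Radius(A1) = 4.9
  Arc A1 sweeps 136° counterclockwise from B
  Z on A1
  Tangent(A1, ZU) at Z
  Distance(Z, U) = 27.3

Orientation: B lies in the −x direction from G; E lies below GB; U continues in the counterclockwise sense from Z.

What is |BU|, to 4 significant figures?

31.84

G is at the origin; GB is horizontal with |GB| = 16.7 and B on the −x side, so B = (-16.70, 0.000). Since A1 is tangent to GB there, EB ⟂ GB, so E = B + (0, -4.9) = (-16.70, -4.900). On A1, B sits at bearing 90° from E; a 136° counterclockwise sweep puts Z at bearing 226°, so Z = E + 4.9·(cos 226°, sin 226°) = (-20.10, -8.425). Tangency of A1 to ZU means the radius EZ is perpendicular to ZU, so ZU runs along (−sin 226°, cos 226°); with |ZU| = 27.3, U = (-0.4658, -27.39). Then |BU| = |U − B| = 31.84.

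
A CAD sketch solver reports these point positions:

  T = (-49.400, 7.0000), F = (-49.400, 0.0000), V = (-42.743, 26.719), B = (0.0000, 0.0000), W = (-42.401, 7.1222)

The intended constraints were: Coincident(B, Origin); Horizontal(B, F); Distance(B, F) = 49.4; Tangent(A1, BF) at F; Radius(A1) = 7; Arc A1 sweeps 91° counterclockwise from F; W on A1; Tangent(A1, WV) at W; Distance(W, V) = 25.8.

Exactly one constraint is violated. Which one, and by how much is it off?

Distance(W, V) = 25.8 — off by 6.20.

B = (0.00, 0.00) ✓; B.y = 0.00, F.y = 0.00 ✓; |BF| = 49.40 ✓; ∠(TF, FB) = 90.00° ✓; |TF| = 7.000 ✓; bearing(T→W) − bearing(T→F) = 91.00° ✓; |TW| = 7.000 ✓; ∠(TW, WV) = 90.00° ✓; |WV| = 19.60 ✗.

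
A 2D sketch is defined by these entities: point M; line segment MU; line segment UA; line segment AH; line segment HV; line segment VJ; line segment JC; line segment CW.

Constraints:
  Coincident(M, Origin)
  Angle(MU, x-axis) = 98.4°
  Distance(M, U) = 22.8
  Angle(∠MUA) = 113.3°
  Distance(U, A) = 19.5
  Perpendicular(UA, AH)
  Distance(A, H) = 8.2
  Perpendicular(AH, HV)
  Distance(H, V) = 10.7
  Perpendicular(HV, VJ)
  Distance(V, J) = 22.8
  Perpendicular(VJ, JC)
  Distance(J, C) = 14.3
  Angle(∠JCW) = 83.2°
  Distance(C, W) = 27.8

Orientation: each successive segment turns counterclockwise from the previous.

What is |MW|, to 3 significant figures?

29.9

M is at the origin; MU runs at 98.4° with length 22.8, so U = (-3.33, 22.6). ∠MUA = 113.3° gives UA at 165° from the x-axis; with |UA| = 19.5, A = (-22.2, 27.6). UA is perpendicular to AH, so AH runs at -105°; with |AH| = 8.2, H = (-24.3, 19.6). AH is perpendicular to HV, so HV runs at -14.9°; with |HV| = 10.7, V = (-13.9, 16.9). HV is perpendicular to VJ, so VJ runs at 75.1°; with |VJ| = 22.8, J = (-8.08, 38.9). The perpendicularity gives JC at right angles to VJ, so JC runs at 165°; with |JC| = 14.3, C = (-21.9, 42.6). ∠JCW = 83.2° gives CW at -98.1° from the x-axis; with |CW| = 27.8, W = (-25.8, 15.1). Then |MW| = |W − M| = 29.9.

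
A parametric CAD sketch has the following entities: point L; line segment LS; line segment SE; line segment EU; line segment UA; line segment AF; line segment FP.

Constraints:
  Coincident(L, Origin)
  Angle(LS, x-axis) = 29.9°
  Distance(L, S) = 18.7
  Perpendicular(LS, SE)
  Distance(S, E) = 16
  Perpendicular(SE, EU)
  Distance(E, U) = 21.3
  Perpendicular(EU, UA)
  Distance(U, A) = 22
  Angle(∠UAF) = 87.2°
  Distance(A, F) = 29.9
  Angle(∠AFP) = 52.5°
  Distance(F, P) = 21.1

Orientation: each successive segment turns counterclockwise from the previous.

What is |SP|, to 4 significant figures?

12.62

L is at the origin; LS runs at 29.9° with length 18.7, so S = (16.21, 9.322). LS ⟂ SE, so SE runs at 119.9°; with |SE| = 16.0, E = (8.235, 23.19). SE is perpendicular to EU, so EU runs at -150.1°; with |EU| = 21.3, U = (-10.23, 12.57). EU ⟂ UA, so UA runs at -60.10°; with |UA| = 22.0, A = (0.7370, -6.497). ∠UAF = 87.2° gives AF at 32.70° from the x-axis; with |AF| = 29.9, F = (25.90, 9.656). ∠AFP = 52.5° gives FP at 160.2° from the x-axis; with |FP| = 21.1, P = (6.046, 16.80). Then |SP| = |P − S| = 12.62.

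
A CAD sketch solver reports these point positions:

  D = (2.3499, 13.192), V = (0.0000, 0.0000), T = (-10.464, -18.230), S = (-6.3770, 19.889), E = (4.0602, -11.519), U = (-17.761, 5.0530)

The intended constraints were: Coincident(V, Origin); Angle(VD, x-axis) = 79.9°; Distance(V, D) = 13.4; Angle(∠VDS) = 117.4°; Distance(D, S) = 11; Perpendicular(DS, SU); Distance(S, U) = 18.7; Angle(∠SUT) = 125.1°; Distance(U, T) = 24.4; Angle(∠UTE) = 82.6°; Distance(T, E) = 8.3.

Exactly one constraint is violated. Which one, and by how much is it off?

Distance(T, E) = 8.3 — off by 7.70.

V = (0.00, 0.00) ✓; VD at 79.90° ✓; |VD| = 13.40 ✓; ∠VDS = 117.4° ✓; |DS| = 11.00 ✓; ∠(DS, SU) = 90.00° ✓; |SU| = 18.70 ✓; ∠SUT = 125.1° ✓; |UT| = 24.40 ✓; ∠UTE = 82.60° ✓; |TE| = 16.00 ✗.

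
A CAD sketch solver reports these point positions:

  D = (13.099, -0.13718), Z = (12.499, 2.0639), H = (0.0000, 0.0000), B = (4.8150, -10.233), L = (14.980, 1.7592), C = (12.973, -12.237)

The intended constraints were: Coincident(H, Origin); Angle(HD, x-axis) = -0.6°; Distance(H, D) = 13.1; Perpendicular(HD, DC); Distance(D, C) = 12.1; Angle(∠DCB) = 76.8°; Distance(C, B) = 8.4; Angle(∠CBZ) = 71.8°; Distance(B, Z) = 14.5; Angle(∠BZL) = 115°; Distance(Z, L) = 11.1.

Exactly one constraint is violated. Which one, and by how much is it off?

Distance(Z, L) = 11.1 — off by 8.60.

H = (0.00, 0.00) ✓; HD at -0.6000° ✓; |HD| = 13.10 ✓; ∠(HD, DC) = 90.00° ✓; |DC| = 12.10 ✓; ∠DCB = 76.80° ✓; |CB| = 8.401 ✓; ∠CBZ = 71.80° ✓; |BZ| = 14.50 ✓; ∠BZL = 115.0° ✓; |ZL| = 2.500 ✗.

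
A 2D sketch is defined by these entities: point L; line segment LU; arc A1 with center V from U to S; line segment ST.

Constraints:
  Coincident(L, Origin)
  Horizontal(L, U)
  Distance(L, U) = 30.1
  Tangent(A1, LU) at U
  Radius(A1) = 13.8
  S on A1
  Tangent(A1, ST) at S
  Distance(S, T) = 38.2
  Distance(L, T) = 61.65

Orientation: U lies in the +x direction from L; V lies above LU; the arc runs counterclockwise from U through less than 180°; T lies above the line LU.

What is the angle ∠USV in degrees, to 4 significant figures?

34.30°

Checks: ∠(VU, UL) = 90.00° ✓; |VS| = 13.80 ✓; ∠(VS, ST) = 90.00° ✓; |ST| = 38.20 ✓; |LT| = 61.65 ✓.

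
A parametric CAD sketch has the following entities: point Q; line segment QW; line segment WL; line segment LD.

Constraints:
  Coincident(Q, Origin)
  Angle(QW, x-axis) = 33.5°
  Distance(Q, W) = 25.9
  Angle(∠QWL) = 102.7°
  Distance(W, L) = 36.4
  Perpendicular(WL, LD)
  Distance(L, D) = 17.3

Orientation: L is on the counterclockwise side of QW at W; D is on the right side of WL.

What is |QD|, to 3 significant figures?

59.9

Q is at the origin; QW runs at 33.5° with length 25.9, so W = 25.9·(cos 33.5°, sin 33.5°) = (21.6, 14.3). ∠QWL = 102.7°, so WL runs at 33.5° + (180° − 102.7°) = 111° from the x-axis; with |WL| = 36.4, L = W + 36.4·(cos 111°, sin 111°) = (8.67, 48.3). The perpendicularity gives LD at right angles to WL; with |LD| = 17.3 on the right of WL, D = L + 17.3·(0.935, 0.355) = (24.8, 54.5). Then |QD| = |D − Q| = 59.9.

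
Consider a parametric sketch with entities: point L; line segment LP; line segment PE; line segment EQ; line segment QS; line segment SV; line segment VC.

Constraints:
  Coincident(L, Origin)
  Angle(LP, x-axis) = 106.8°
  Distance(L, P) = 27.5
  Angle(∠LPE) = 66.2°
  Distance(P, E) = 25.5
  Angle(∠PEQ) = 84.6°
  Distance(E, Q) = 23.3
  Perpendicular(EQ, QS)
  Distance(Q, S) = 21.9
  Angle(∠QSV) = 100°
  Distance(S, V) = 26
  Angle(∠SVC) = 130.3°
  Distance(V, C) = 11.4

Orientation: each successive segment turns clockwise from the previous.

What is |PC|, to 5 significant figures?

14.856

L is at the origin; LP runs at 106.8° with length 27.5, so P = (-7.9484, 26.326). ∠LPE = 66.2° gives PE at -7.0000° from the x-axis; with |PE| = 25.5, E = (17.362, 23.219). ∠PEQ = 84.6° gives EQ at -102.40° from the x-axis; with |EQ| = 23.3, Q = (12.358, 0.46215). The perpendicularity gives QS at right angles to EQ, so QS runs at 167.60°; with |QS| = 21.9, S = (-9.0309, 5.1649). ∠QSV = 100.0° gives SV at 87.600° from the x-axis; with |SV| = 26.0, V = (-7.9421, 31.142). ∠SVC = 130.3° gives VC at 37.900° from the x-axis; with |VC| = 11.4, C = (1.0534, 38.145). Then |PC| = |C − P| = 14.856.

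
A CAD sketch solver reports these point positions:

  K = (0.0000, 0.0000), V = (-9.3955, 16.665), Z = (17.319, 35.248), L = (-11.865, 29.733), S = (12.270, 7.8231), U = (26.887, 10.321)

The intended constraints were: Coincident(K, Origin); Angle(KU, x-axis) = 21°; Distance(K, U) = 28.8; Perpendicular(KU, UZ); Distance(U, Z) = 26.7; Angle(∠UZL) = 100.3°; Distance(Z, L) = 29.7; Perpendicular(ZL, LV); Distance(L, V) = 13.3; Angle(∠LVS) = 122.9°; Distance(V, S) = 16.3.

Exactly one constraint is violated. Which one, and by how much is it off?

Distance(V, S) = 16.3 — off by 7.10.

K = (0.00, 0.00) ✓; KU at 21.00° ✓; |KU| = 28.80 ✓; ∠(KU, UZ) = 90.00° ✓; |UZ| = 26.70 ✓; ∠UZL = 100.3° ✓; |ZL| = 29.70 ✓; ∠(ZL, LV) = 90.00° ✓; |LV| = 13.30 ✓; ∠LVS = 122.9° ✓; |VS| = 23.40 ✗.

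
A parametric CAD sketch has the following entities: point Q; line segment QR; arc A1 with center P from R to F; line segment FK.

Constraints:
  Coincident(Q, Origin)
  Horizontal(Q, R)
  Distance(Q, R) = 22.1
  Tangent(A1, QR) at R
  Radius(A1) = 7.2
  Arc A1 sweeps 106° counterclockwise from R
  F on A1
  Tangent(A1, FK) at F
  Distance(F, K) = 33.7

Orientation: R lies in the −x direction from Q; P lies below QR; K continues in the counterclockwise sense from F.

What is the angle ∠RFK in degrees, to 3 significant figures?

127°

On A1, R sits at bearing 90° from P; a 106° counterclockwise sweep puts F at bearing 196°, so F = P + 7.2·(cos 196°, sin 196°) = (-29.0, -9.18). The tangent condition forces PF to be normal to FK, so FK runs along (−sin 196°, cos 196°); with |FK| = 33.7, K = (-19.7, -41.6). Then cos ∠RFK = FR·FK / (|FR||FK|), giving 127°.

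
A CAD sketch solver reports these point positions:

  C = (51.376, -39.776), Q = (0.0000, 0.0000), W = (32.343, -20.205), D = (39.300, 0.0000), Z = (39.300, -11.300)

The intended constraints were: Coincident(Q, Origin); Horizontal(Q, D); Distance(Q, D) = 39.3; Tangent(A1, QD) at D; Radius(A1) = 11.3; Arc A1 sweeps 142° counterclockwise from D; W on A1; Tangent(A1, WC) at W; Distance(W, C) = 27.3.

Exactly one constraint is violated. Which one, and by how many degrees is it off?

Tangent(A1, WC) at W — off by 7.80°.

Q = (0.00, 0.00) ✓; Q.y = 0.00, D.y = 0.00 ✓; |QD| = 39.30 ✓; ∠(ZD, DQ) = 90.00° ✓; |ZD| = 11.30 ✓; bearing(Z→W) − bearing(Z→D) = 142.0° ✓; |ZW| = 11.30 ✓; ∠(ZW, WC) = 97.80° ✗; |WC| = 27.30 ✓.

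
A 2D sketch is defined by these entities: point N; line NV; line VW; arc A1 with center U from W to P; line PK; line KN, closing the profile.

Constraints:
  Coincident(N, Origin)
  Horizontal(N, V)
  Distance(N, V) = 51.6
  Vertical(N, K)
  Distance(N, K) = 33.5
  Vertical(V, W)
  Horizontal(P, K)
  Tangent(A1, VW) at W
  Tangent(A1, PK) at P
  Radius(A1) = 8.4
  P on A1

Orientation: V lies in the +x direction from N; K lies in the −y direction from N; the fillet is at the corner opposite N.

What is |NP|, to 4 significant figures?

54.67

N is at the origin; N and V share the same y with |NV| = 51.6 and V on the +x side, so V = (51.60, 0.000). N and K share the same x with |NK| = 33.5 and K on the −y side, so K = (0.000, -33.50). The virtual corner opposite N is at (51.60, -33.50). Tangency of A1 to VW means the radius UW is perpendicular to VW and A1 meets PK tangentially, so UP is at right angles to PK, with radius 8.4, so the center U sits 8.4 in from both sides at U = (43.20, -25.10). That places the tangent points at W = (51.60, -25.10) on VW and P = (43.20, -33.50) on PK. Then |NP| = |P − N| = 54.67.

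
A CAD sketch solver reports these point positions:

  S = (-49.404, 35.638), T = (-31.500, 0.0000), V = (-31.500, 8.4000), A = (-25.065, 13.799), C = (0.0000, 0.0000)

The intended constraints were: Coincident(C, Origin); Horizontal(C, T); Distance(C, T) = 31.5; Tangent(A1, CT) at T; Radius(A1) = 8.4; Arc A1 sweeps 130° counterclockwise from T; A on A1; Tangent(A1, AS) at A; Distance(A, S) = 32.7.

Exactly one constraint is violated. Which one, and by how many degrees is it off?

Tangent(A1, AS) at A — off by 8.10°.

C = (0.00, 0.00) ✓; C.y = 0.00, T.y = 0.00 ✓; |CT| = 31.50 ✓; ∠(VT, TC) = 90.00° ✓; |VT| = 8.400 ✓; bearing(V→A) − bearing(V→T) = 130.0° ✓; |VA| = 8.400 ✓; ∠(VA, AS) = 81.90° ✗; |AS| = 32.70 ✓.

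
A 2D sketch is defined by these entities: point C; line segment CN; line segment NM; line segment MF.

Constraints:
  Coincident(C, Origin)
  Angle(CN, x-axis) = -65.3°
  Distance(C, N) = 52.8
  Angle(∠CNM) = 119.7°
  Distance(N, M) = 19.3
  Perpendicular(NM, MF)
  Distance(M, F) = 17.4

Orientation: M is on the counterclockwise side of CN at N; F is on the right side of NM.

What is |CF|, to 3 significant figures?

77.9

C is at the origin; CN runs at -65.3° with length 52.8, so N = 52.8·(cos -65.3°, sin -65.3°) = (22.1, -48.0). ∠CNM = 119.7°, so NM runs at -65.3° + (180° − 119.7°) = -5.00° from the x-axis; with |NM| = 19.3, M = N + 19.3·(cos -5.00°, sin -5.00°) = (41.3, -49.7). The perpendicularity gives MF at right angles to NM; with |MF| = 17.4 on the right of NM, F = M + 17.4·(-0.0872, -0.996) = (39.8, -67.0). Then |CF| = |F − C| = 77.9.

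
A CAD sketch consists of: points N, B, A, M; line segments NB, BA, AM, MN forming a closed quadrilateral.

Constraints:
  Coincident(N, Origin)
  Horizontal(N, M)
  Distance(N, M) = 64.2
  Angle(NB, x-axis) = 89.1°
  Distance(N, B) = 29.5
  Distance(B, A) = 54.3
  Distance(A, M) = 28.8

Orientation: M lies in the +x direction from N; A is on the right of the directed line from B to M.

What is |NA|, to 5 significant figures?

38.745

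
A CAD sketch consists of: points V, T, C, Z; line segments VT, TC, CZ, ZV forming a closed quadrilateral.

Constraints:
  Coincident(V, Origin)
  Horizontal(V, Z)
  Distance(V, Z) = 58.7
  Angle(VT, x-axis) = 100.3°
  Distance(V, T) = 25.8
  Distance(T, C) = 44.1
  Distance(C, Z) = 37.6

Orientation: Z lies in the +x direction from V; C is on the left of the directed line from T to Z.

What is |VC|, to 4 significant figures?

50.45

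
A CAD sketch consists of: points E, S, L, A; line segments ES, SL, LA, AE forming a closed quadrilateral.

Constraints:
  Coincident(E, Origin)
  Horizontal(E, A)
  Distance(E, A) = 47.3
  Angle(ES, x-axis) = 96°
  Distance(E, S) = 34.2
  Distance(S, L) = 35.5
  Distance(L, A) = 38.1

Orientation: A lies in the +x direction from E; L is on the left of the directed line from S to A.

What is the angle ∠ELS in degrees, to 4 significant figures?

46.16°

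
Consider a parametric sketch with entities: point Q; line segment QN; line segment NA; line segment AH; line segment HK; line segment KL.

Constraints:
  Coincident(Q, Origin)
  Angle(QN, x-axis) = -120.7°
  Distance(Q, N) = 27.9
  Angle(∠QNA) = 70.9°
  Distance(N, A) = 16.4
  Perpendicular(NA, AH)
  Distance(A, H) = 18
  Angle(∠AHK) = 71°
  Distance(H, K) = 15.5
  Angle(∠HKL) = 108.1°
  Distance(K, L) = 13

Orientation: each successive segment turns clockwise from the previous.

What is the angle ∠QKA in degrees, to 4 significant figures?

102.6°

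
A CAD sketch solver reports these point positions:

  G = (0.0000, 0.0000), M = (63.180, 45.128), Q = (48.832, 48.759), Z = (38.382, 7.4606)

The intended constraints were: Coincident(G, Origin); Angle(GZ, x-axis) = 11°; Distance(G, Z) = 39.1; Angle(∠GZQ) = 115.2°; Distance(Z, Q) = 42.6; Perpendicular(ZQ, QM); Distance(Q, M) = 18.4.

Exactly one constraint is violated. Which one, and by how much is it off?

Distance(Q, M) = 18.4 — off by 3.60.

G = (0.00, 0.00) ✓; GZ at 11.00° ✓; |GZ| = 39.10 ✓; ∠GZQ = 115.2° ✓; |ZQ| = 42.60 ✓; ∠(ZQ, QM) = 90.00° ✓; |QM| = 14.80 ✗.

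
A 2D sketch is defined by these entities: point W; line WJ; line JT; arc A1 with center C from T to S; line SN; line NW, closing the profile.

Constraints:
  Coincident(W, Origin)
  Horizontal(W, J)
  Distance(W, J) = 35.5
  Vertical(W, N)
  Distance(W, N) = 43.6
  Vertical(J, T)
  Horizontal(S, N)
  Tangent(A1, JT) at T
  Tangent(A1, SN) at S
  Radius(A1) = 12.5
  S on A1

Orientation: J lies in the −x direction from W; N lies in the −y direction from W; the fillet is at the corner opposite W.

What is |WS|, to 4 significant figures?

49.29

W is at the origin; W and J share the same y with |WJ| = 35.5 and J on the −x side, so J = (-35.50, 0.000). W and N share the same x with |WN| = 43.6 and N on the −y side, so N = (0.000, -43.60). The virtual corner opposite W is at (-35.50, -43.60). The tangent condition forces CT to be normal to JT and tangency of A1 to SN means the radius CS is perpendicular to SN, with radius 12.5, so the center C sits 12.5 in from both sides at C = (-23.00, -31.10). That places the tangent points at T = (-35.50, -31.10) on JT and S = (-23.00, -43.60) on SN. Then |WS| = |S − W| = 49.29.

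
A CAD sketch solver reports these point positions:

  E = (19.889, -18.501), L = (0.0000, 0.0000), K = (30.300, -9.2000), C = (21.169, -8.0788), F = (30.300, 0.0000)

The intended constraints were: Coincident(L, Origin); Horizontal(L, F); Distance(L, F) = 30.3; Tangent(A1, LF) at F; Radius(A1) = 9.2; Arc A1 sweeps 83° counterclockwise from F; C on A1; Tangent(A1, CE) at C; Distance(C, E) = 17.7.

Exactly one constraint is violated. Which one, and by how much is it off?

Distance(C, E) = 17.7 — off by 7.20.

L = (0.00, 0.00) ✓; L.y = 0.00, F.y = 0.00 ✓; |LF| = 30.30 ✓; ∠(KF, FL) = 90.00° ✓; |KF| = 9.200 ✓; bearing(K→C) − bearing(K→F) = 83.00° ✓; |KC| = 9.200 ✓; ∠(KC, CE) = 90.00° ✓; |CE| = 10.50 ✗.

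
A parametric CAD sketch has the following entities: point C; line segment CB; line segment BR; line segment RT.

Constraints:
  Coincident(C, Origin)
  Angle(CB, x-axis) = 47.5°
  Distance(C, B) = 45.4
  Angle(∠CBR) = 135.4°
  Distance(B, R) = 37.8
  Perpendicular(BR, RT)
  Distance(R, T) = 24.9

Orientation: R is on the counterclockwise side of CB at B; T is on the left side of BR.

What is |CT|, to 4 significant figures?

70.47

C is at the origin; CB runs at 47.5° with length 45.4, so B = 45.4·(cos 47.5°, sin 47.5°) = (30.67, 33.47). ∠CBR = 135.4°, so BR runs at 47.5° + (180° − 135.4°) = 92.10° from the x-axis; with |BR| = 37.8, R = B + 37.8·(cos 92.10°, sin 92.10°) = (29.29, 71.25). BR ⟂ RT; with |RT| = 24.9 on the left of BR, T = R + 24.9·(-0.9993, -0.03664) = (4.403, 70.33). Then |CT| = |T − C| = 70.47.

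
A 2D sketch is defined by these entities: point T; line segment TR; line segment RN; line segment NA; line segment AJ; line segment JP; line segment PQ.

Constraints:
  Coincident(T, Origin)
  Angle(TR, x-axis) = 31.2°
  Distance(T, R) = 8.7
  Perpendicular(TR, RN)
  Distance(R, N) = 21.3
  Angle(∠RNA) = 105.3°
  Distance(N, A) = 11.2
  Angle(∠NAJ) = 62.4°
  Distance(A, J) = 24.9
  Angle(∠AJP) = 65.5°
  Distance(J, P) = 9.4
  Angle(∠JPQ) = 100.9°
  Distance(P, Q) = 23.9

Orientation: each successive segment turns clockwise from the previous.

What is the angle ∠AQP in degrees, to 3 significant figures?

66.4°

∠AJP = 65.5° gives JP at -5.60° from the x-axis; with |JP| = 9.4, P = (12.1, 0.804). ∠JPQ = 100.9° gives PQ at -84.7° from the x-axis; with |PQ| = 23.9, Q = (14.3, -23.0). Then cos ∠AQP = QA·QP / (|QA||QP|), giving 66.4°.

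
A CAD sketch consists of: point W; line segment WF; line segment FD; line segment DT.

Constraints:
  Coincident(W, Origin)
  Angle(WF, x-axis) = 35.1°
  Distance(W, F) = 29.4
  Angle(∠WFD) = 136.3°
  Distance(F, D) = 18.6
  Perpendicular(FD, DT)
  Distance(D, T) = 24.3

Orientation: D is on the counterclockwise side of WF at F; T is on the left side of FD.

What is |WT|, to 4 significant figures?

40.05

W is at the origin; WF runs at 35.1° with length 29.4, so F = 29.4·(cos 35.1°, sin 35.1°) = (24.05, 16.91). ∠WFD = 136.3°, so FD runs at 35.1° + (180° − 136.3°) = 78.80° from the x-axis; with |FD| = 18.6, D = F + 18.6·(cos 78.80°, sin 78.80°) = (27.67, 35.15). FD is perpendicular to DT; with |DT| = 24.3 on the left of FD, T = D + 24.3·(-0.9810, 0.1942) = (3.829, 39.87). Then |WT| = |T − W| = 40.05.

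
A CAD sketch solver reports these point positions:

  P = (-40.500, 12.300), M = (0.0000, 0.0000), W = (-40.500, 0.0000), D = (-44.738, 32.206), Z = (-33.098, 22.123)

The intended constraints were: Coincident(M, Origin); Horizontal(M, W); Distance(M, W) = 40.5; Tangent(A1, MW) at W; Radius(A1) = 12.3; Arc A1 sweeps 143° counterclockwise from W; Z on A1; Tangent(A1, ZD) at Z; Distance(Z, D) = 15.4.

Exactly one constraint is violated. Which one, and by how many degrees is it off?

Tangent(A1, ZD) at Z — off by 3.90°.

M = (0.00, 0.00) ✓; M.y = 0.00, W.y = 0.00 ✓; |MW| = 40.50 ✓; ∠(PW, WM) = 90.00° ✓; |PW| = 12.30 ✓; bearing(P→Z) − bearing(P→W) = 143.0° ✓; |PZ| = 12.30 ✓; ∠(PZ, ZD) = 93.90° ✗; |ZD| = 15.40 ✓.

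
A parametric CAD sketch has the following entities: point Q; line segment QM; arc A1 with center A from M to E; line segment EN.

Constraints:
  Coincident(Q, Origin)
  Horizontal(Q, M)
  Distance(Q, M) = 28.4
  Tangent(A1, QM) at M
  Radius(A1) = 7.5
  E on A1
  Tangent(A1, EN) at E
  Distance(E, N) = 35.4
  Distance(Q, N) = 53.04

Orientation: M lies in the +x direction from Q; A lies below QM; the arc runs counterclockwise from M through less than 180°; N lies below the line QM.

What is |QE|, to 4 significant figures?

23.14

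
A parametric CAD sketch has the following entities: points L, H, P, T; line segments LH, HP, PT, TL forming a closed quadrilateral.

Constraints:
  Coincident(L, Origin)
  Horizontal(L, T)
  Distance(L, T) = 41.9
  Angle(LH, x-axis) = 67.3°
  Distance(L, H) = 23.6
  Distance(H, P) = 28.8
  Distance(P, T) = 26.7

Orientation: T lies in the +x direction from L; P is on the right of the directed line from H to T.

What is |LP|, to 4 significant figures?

17.10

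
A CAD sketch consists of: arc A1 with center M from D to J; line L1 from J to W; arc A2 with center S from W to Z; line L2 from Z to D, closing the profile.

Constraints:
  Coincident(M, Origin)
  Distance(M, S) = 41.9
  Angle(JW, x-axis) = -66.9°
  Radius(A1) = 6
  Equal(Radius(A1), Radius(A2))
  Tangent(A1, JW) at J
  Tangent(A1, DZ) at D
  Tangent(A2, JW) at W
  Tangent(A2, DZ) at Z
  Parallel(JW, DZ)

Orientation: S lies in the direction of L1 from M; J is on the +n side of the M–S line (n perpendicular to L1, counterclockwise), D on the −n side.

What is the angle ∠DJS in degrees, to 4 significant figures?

81.85°

The slot axis is L1's direction at -66.9°, so u = (cos -66.9°, sin -66.9°) = (0.3923, -0.9198) and n = (−sin -66.9°, cos -66.9°) = (0.9198, 0.3923). M is at the origin and S lies 41.9 along u from M, so S = 41.9·u = (16.44, -38.54). Tangency of A1 to both parallel lines with radius 6.0 puts J and D at M ± 6.0·n: J = (5.519, 2.354), D = (-5.519, -2.354). Then cos ∠DJS = JD·JS / (|JD||JS|), giving 81.85°.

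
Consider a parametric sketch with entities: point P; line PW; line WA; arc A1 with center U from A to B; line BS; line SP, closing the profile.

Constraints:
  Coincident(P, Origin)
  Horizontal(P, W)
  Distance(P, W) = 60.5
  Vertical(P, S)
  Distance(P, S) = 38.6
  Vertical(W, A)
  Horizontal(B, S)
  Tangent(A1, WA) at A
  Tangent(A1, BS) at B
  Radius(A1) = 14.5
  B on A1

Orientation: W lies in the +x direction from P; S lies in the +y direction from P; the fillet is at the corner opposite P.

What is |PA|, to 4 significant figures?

65.12

P is at the origin; P and W share the same y with |PW| = 60.5 and W on the +x side, so W = (60.50, 0.000). PS is vertical with |PS| = 38.6 and S on the +y side, so S = (0.000, 38.60). The virtual corner opposite P is at (60.50, 38.60). The tangent condition forces UA to be normal to WA and since A1 is tangent to BS there, UB ⟂ BS, with radius 14.5, so the center U sits 14.5 in from both sides at U = (46.00, 24.10). That places the tangent points at A = (60.50, 24.10) on WA and B = (46.00, 38.60) on BS. Then |PA| = |A − P| = 65.12.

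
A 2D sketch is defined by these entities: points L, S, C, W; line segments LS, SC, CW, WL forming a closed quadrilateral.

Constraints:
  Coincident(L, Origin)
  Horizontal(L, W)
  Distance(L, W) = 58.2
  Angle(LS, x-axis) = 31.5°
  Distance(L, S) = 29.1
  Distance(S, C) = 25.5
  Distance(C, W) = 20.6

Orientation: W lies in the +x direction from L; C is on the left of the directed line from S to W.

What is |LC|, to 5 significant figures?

53.496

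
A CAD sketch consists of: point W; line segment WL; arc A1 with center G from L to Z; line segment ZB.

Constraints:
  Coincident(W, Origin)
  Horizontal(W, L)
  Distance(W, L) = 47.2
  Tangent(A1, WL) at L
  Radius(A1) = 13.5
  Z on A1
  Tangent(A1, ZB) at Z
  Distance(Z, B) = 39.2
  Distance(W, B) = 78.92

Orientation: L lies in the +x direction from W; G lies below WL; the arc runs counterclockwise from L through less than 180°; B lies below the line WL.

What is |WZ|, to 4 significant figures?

41.73

Checks: |GZ| = 13.50 ✓; ∠(GZ, ZB) = 90.00° ✓; |ZB| = 39.20 ✓; |WB| = 78.92 ✓.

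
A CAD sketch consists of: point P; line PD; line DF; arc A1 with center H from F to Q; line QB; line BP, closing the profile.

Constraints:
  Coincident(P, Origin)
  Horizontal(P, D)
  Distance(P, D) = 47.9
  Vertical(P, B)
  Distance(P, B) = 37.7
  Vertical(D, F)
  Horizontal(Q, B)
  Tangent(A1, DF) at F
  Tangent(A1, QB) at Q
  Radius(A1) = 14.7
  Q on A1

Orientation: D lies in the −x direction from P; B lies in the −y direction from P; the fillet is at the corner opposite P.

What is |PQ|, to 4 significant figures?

50.23

P is at the origin; PD is horizontal with |PD| = 47.9 and D on the −x side, so D = (-47.90, 0.000). P and B share the same x with |PB| = 37.7 and B on the −y side, so B = (0.000, -37.70). The virtual corner opposite P is at (-47.90, -37.70). A1 meets DF tangentially, so HF is at right angles to DF and A1 meets QB tangentially, so HQ is at right angles to QB, with radius 14.7, so the center H sits 14.7 in from both sides at H = (-33.20, -23.00). That places the tangent points at F = (-47.90, -23.00) on DF and Q = (-33.20, -37.70) on QB. Then |PQ| = |Q − P| = 50.23.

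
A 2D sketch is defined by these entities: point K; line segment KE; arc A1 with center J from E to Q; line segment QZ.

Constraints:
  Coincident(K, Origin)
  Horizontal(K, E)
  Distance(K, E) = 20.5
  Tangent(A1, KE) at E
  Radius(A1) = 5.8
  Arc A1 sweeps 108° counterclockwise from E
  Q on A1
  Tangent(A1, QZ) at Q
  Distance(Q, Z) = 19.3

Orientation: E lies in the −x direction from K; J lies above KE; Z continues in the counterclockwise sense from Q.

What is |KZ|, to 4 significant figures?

33.35

K is at the origin; KE is horizontal with |KE| = 20.5 and E on the −x side, so E = (-20.50, 0.000). A1 meets KE tangentially, so JE is at right angles to KE, so J = E + (0, 5.8) = (-20.50, 5.800). On A1, E sits at bearing -90° from J; a 108° counterclockwise sweep puts Q at bearing 18°, so Q = J + 5.8·(cos 18°, sin 18°) = (-14.98, 7.592). A1 meets QZ tangentially, so JQ is at right angles to QZ, so QZ runs along (−sin 18°, cos 18°); with |QZ| = 19.3, Z = (-20.95, 25.95). Then |KZ| = |Z − K| = 33.35.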